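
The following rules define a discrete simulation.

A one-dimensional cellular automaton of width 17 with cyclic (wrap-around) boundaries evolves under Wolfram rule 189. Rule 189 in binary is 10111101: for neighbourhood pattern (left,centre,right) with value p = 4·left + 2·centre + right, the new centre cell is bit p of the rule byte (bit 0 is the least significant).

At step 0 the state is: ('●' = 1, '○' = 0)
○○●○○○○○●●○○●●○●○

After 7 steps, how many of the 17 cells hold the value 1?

gen 0: ○○●○○○○○●●○○●●○●○
gen 1: ●○●●●●●○●○●○●○●●●
gen 2: ○●●●●●○●●●●●●●●●●
gen 3: ●●●●●○●●●●●●●●●●○
gen 4: ●●●●○●●●●●●●●●●○●
gen 5: ●●●○●●●●●●●●●●○●●
gen 6: ●●○●●●●●●●●●●○●●●
gen 7: ●○●●●●●●●●●●○●●●●

15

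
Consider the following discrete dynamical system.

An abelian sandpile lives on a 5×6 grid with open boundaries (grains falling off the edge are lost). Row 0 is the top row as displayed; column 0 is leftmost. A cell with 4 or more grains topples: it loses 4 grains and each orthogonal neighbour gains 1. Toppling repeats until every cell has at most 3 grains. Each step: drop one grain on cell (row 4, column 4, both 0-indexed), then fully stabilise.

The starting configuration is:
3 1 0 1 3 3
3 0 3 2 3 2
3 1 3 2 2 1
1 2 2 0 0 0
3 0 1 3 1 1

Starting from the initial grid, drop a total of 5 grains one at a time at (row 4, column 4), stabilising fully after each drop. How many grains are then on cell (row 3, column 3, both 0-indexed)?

1

step 0: 3 1 0 1 3 3
3 0 3 2 3 2
3 1 3 2 2 1
1 2 2 0 0 0
3 0 1 3 1 1
step 1: 3 1 0 1 3 3
3 0 3 2 3 2
3 1 3 2 2 1
1 2 2 0 0 0
3 0 1 3 2 1
step 2: 3 1 0 1 3 3
3 0 3 2 3 2
3 1 3 2 2 1
1 2 2 0 0 0
3 0 1 3 3 1
step 3: 3 1 0 1 3 3
3 0 3 2 3 2
3 1 3 2 2 1
1 2 2 1 1 0
3 0 2 0 1 2
step 4: 3 1 0 1 3 3
3 0 3 2 3 2
3 1 3 2 2 1
1 2 2 1 1 0
3 0 2 0 2 2
step 5: 3 1 0 1 3 3
3 0 3 2 3 2
3 1 3 2 2 1
1 2 2 1 1 0
3 0 2 0 3 2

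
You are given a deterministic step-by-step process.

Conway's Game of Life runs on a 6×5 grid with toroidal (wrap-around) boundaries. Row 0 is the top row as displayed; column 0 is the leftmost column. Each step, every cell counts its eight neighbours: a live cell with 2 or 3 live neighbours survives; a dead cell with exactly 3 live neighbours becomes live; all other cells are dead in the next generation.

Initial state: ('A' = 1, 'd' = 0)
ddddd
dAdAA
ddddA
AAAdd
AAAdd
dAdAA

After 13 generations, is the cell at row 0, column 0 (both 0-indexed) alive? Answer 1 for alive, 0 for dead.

1

step 0: ddddd
dAdAA
ddddA
AAAdd
AAAdd
dAdAA
step 1: ddddd
AddAA
ddddA
ddAAA
ddddd
dAdAA
step 2: ddAdd
AddAA
ddAdd
dddAA
Adddd
ddddd
step 3: dddAA
dAAAA
AdAdd
dddAA
ddddA
ddddd
step 4: AdddA
dAddd
Adddd
AddAA
dddAA
dddAA
step 5: AddAA
dAddA
AAddd
AddAd
ddAdd
ddddd
step 6: AddAA
dAAAd
dAAdd
AdAdA
ddddd
dddAA
step 7: AAddd
ddddd
ddddA
AdAAd
Adddd
AddAd
step 8: AAddA
Adddd
dddAA
AAdAd
AdAAd
Adddd
step 9: dAddA
dAdAd
dAAAd
AAddd
AdAAd
ddAAd
step 10: AAddA
dAdAA
dddAA
Adddd
AddAd
Adddd
step 11: dAAAd
dAddd
ddAAd
AddAd
AAddd
ddddd
step 12: dAAdd
dAddd
dAAAA
AddAd
AAddA
Adddd
step 13: AAAdd
ddddd
dAdAA
ddddd
dAddd
ddAdA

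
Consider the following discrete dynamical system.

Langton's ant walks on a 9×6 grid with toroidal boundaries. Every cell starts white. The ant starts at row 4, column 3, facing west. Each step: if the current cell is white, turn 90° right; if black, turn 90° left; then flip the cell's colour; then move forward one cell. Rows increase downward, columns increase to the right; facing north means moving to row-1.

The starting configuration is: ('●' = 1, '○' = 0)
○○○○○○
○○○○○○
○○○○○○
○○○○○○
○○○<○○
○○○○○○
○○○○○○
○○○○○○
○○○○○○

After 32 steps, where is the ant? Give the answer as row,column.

k=0  ○○○○○○
○○○○○○
○○○○○○
○○○○○○
○○○<○○
○○○○○○
○○○○○○
○○○○○○
○○○○○○
k=1  ○○○○○○
○○○○○○
○○○○○○
○○○^○○
○○○●○○
○○○○○○
○○○○○○
○○○○○○
○○○○○○
k=2  ○○○○○○
○○○○○○
○○○○○○
○○○●>○
○○○●○○
○○○○○○
○○○○○○
○○○○○○
○○○○○○
k=3  ○○○○○○
○○○○○○
○○○○○○
○○○●●○
○○○●v○
○○○○○○
○○○○○○
○○○○○○
○○○○○○
k=4  ○○○○○○
○○○○○○
○○○○○○
○○○●●○
○○○<●○
○○○○○○
○○○○○○
○○○○○○
○○○○○○
k=5  ○○○○○○
○○○○○○
○○○○○○
○○○●●○
○○○○●○
○○○v○○
○○○○○○
○○○○○○
○○○○○○
k=6  ○○○○○○
○○○○○○
○○○○○○
○○○●●○
○○○○●○
○○<●○○
○○○○○○
○○○○○○
○○○○○○
k=7  ○○○○○○
○○○○○○
○○○○○○
○○○●●○
○○^○●○
○○●●○○
○○○○○○
○○○○○○
○○○○○○
k=8  ○○○○○○
○○○○○○
○○○○○○
○○○●●○
○○●>●○
○○●●○○
○○○○○○
○○○○○○
○○○○○○
k=9  ○○○○○○
○○○○○○
○○○○○○
○○○●●○
○○●●●○
○○●v○○
○○○○○○
○○○○○○
○○○○○○
k=10  ○○○○○○
○○○○○○
○○○○○○
○○○●●○
○○●●●○
○○●○>○
○○○○○○
○○○○○○
○○○○○○
k=11  ○○○○○○
○○○○○○
○○○○○○
○○○●●○
○○●●●○
○○●○●○
○○○○v○
○○○○○○
○○○○○○
k=12  ○○○○○○
○○○○○○
○○○○○○
○○○●●○
○○●●●○
○○●○●○
○○○<●○
○○○○○○
○○○○○○
k=13  ○○○○○○
○○○○○○
○○○○○○
○○○●●○
○○●●●○
○○●^●○
○○○●●○
○○○○○○
○○○○○○
k=14  ○○○○○○
○○○○○○
○○○○○○
○○○●●○
○○●●●○
○○●●>○
○○○●●○
○○○○○○
○○○○○○
k=15  ○○○○○○
○○○○○○
○○○○○○
○○○●●○
○○●●^○
○○●●○○
○○○●●○
○○○○○○
○○○○○○
k=16  ○○○○○○
○○○○○○
○○○○○○
○○○●●○
○○●<○○
○○●●○○
○○○●●○
○○○○○○
○○○○○○
k=17  ○○○○○○
○○○○○○
○○○○○○
○○○●●○
○○●○○○
○○●v○○
○○○●●○
○○○○○○
○○○○○○
k=18  ○○○○○○
○○○○○○
○○○○○○
○○○●●○
○○●○○○
○○●○>○
○○○●●○
○○○○○○
○○○○○○
k=19  ○○○○○○
○○○○○○
○○○○○○
○○○●●○
○○●○○○
○○●○●○
○○○●v○
○○○○○○
○○○○○○
k=20  ○○○○○○
○○○○○○
○○○○○○
○○○●●○
○○●○○○
○○●○●○
○○○●○>
○○○○○○
○○○○○○
k=21  ○○○○○○
○○○○○○
○○○○○○
○○○●●○
○○●○○○
○○●○●○
○○○●○●
○○○○○v
○○○○○○
k=22  ○○○○○○
○○○○○○
○○○○○○
○○○●●○
○○●○○○
○○●○●○
○○○●○●
○○○○<●
○○○○○○
k=23  ○○○○○○
○○○○○○
○○○○○○
○○○●●○
○○●○○○
○○●○●○
○○○●^●
○○○○●●
○○○○○○
k=24  ○○○○○○
○○○○○○
○○○○○○
○○○●●○
○○●○○○
○○●○●○
○○○●●>
○○○○●●
○○○○○○
k=25  ○○○○○○
○○○○○○
○○○○○○
○○○●●○
○○●○○○
○○●○●^
○○○●●○
○○○○●●
○○○○○○
k=26  ○○○○○○
○○○○○○
○○○○○○
○○○●●○
○○●○○○
>○●○●●
○○○●●○
○○○○●●
○○○○○○
k=27  ○○○○○○
○○○○○○
○○○○○○
○○○●●○
○○●○○○
●○●○●●
v○○●●○
○○○○●●
○○○○○○
k=28  ○○○○○○
○○○○○○
○○○○○○
○○○●●○
○○●○○○
●○●○●●
●○○●●<
○○○○●●
○○○○○○
k=29  ○○○○○○
○○○○○○
○○○○○○
○○○●●○
○○●○○○
●○●○●^
●○○●●●
○○○○●●
○○○○○○
k=30  ○○○○○○
○○○○○○
○○○○○○
○○○●●○
○○●○○○
●○●○<○
●○○●●●
○○○○●●
○○○○○○
k=31  ○○○○○○
○○○○○○
○○○○○○
○○○●●○
○○●○○○
●○●○○○
●○○●v●
○○○○●●
○○○○○○
k=32  ○○○○○○
○○○○○○
○○○○○○
○○○●●○
○○●○○○
●○●○○○
●○○●○>
○○○○●●
○○○○○○

6,5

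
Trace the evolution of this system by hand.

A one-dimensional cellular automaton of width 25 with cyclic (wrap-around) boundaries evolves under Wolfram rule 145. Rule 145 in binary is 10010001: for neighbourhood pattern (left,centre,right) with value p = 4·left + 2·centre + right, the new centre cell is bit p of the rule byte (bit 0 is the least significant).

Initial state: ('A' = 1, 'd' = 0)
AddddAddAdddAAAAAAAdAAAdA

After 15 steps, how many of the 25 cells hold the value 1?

7

[0] AddddAddAdddAAAAAAAdAAAdA
[1] dAAAddAddAAddAAAAAdddAddd
[2] ddAdAddAdddAddAAAdAAddAAA
[3] AddddAddAAddAddAddddAddAd
[4] dAAAddAdddAddAddAAAddAddd
[5] ddAdAddAAddAddAddAdAddAAA
[6] AddddAdddAddAddAddddAddAd
[7] dAAAddAAddAddAddAAAddAddd
[8] ddAdAdddAddAddAddAdAddAAA
[9] AddddAAddAddAddAddddAddAd
[10] dAAAdddAddAddAddAAAddAddd
[11] ddAdAAddAddAddAddAdAddAAA
[12] AdddddAddAddAddAddddAddAd
[13] dAAAAddAddAddAddAAAddAddd
[14] ddAAdAddAddAddAddAdAddAAA
[15] AdddddAddAddAddAddddAddAd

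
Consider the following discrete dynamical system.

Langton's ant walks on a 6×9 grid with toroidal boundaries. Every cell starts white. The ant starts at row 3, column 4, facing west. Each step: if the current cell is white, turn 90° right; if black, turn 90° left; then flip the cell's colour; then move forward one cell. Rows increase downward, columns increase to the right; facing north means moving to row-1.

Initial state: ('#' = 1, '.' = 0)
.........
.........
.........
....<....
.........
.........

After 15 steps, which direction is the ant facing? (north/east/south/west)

north

gen 0: .........
.........
.........
....<....
.........
.........
gen 1: .........
.........
....^....
....#....
.........
.........
gen 2: .........
.........
....#>...
....#....
.........
.........
gen 3: .........
.........
....##...
....#v...
.........
.........
gen 4: .........
.........
....##...
....<#...
.........
.........
gen 5: .........
.........
....##...
.....#...
....v....
.........
gen 6: .........
.........
....##...
.....#...
...<#....
.........
gen 7: .........
.........
....##...
...^.#...
...##....
.........
gen 8: .........
.........
....##...
...#>#...
...##....
.........
gen 9: .........
.........
....##...
...###...
...#v....
.........
gen 10: .........
.........
....##...
...###...
...#.>...
.........
gen 11: .........
.........
....##...
...###...
...#.#...
.....v...
gen 12: .........
.........
....##...
...###...
...#.#...
....<#...
gen 13: .........
.........
....##...
...###...
...#^#...
....##...
gen 14: .........
.........
....##...
...###...
...##>...
....##...
gen 15: .........
.........
....##...
...##^...
...##....
....##...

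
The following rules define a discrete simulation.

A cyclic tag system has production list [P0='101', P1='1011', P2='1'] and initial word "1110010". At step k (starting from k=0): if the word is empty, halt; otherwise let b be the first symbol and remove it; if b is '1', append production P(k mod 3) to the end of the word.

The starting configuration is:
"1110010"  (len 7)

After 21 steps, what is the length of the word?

[0] "1110010"  (len 7)
[1] "110010101"  (len 9)
[2] "100101011011"  (len 12)
[3] "001010110111"  (len 12)
[4] "01010110111"  (len 11)
[5] "1010110111"  (len 10)
[6] "0101101111"  (len 10)
[7] "101101111"  (len 9)
[8] "011011111011"  (len 12)
[9] "11011111011"  (len 11)
[10] "1011111011101"  (len 13)
[11] "0111110111011011"  (len 16)
[12] "111110111011011"  (len 15)
[13] "11110111011011101"  (len 17)
[14] "11101110110111011011"  (len 20)
[15] "11011101101110110111"  (len 20)
[16] "1011101101110110111101"  (len 22)
[17] "0111011011101101111011011"  (len 25)
[18] "111011011101101111011011"  (len 24)
[19] "11011011101101111011011101"  (len 26)
[20] "10110111011011110110111011011"  (len 29)
[21] "01101110110111101101110110111"  (len 29)

29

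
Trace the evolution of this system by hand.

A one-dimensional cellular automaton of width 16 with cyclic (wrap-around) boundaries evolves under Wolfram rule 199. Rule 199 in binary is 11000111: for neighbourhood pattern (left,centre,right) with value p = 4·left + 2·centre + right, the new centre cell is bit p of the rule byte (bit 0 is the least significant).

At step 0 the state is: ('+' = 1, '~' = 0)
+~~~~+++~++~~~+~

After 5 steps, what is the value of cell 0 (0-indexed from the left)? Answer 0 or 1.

t=0: +~~~~+++~++~~~+~
t=1: +~+++~++~~+~+++~
t=2: +~~++~~+~++~~++~
t=3: +~+~+~++~~+~+~+~
t=4: +~+~+~~+~++~+~+~
t=5: +~+~+~++~~+~+~+~

1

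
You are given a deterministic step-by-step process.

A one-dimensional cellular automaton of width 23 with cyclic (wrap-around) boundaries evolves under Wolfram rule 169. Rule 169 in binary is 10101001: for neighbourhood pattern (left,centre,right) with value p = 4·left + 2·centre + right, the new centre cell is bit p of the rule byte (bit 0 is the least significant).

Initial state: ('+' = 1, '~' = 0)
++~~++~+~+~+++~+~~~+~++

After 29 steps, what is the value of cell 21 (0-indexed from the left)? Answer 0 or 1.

[0] ++~~++~+~+~+++~+~~~+~++
[1] +~~~+~+~+~+++~+~~+~~+++
[2] ~~+~~+~+~+++~+~~~~~~+++
[3] ~~~~~~+~+++~+~~++++~++~
[4] +++++~~+++~+~~~+++~++~~
[5] ++++~~~++~+~~+~++~++~~~
[6] +++~~+~+~+~~~~++~++~~+~
[7] ++~~~~+~+~~++~+~++~~~~+
[8] +~~++~~+~~~+~+~++~~++~+
[9] ~~~+~~~~~+~~+~++~~~+~++
[10] ~+~~~+++~~~~~++~~+~~++~
[11] ~~~+~++~~+++~+~~~~~~+~~
[12] ++~~++~~~++~+~~++++~~~+
[13] +~~~+~~+~+~+~~~+++~~+~+
[14] ~~+~~~~~+~+~~+~++~~~~++
[15] ~~~~+++~~+~~~~++~~++~+~
[16] +++~++~~~~~++~+~~~+~+~~
[17] ++~++~~+++~+~+~~+~~+~~~
[18] +~++~~~++~+~+~~~~~~~~+~
[19] ~++~~+~+~+~+~~++++++~~+
[20] ++~~~~+~+~+~~~+++++~~~~
[21] +~~++~~+~+~~+~++++~~++~
[22] ~~~+~~~~+~~~~++++~~~+~+
[23] ~+~~~++~~~++~+++~~+~~+~
[24] ~~~+~+~~+~+~+++~~~~~~~~
[25] ++~~+~~~~+~+++~~+++++++
[26] +~~~~~++~~+++~~~+++++++
[27] ~~+++~+~~~++~~+~+++++++
[28] ~~++~+~~+~+~~~~+++++++~
[29] +~+~+~~~~+~~++~++++++~~

0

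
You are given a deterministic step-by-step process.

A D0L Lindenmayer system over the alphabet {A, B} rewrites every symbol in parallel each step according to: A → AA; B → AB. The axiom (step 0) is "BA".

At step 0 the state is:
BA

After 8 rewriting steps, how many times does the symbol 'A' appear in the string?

511

0) BA
1) ABAA
2) AAABAAAA
3) AAAAAAABAAAAAAAA
4) AAAAAAAAAAAAAAABAAAAAAAAAAAAAAAA
5) AAAAAAAAAAAAAAAAAAAAAAAAAAAAAAABAAAAAAAAAAAAAAAAAAAAAAAAAAAAAAAA
6) AAAAAAAAAAAAAAAAAAAAAAAAAAAAAAAAAAAAAAAAAAAAAAAAAAAAAAAAAA…AAAAAAAAAAAAAAAAAAAAAAAAAAAAAAAAAAAAAAAAAAAAAAAAAAAAAAAAAA  (len 128)
7) AAAAAAAAAAAAAAAAAAAAAAAAAAAAAAAAAAAAAAAAAAAAAAAAAAAAAAAAAA…AAAAAAAAAAAAAAAAAAAAAAAAAAAAAAAAAAAAAAAAAAAAAAAAAAAAAAAAAA  (len 256)
8) AAAAAAAAAAAAAAAAAAAAAAAAAAAAAAAAAAAAAAAAAAAAAAAAAAAAAAAAAA…AAAAAAAAAAAAAAAAAAAAAAAAAAAAAAAAAAAAAAAAAAAAAAAAAAAAAAAAAA  (len 512)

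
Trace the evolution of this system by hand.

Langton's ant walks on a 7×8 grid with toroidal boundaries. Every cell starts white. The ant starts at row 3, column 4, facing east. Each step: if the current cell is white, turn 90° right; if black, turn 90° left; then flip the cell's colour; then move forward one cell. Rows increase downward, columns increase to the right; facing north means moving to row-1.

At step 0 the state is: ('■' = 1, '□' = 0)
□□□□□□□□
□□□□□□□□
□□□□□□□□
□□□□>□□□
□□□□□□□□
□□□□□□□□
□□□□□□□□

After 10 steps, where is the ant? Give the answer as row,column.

2,3

gen 0: □□□□□□□□
□□□□□□□□
□□□□□□□□
□□□□>□□□
□□□□□□□□
□□□□□□□□
□□□□□□□□
gen 1: □□□□□□□□
□□□□□□□□
□□□□□□□□
□□□□■□□□
□□□□v□□□
□□□□□□□□
□□□□□□□□
gen 2: □□□□□□□□
□□□□□□□□
□□□□□□□□
□□□□■□□□
□□□<■□□□
□□□□□□□□
□□□□□□□□
gen 3: □□□□□□□□
□□□□□□□□
□□□□□□□□
□□□^■□□□
□□□■■□□□
□□□□□□□□
□□□□□□□□
gen 4: □□□□□□□□
□□□□□□□□
□□□□□□□□
□□□■>□□□
□□□■■□□□
□□□□□□□□
□□□□□□□□
gen 5: □□□□□□□□
□□□□□□□□
□□□□^□□□
□□□■□□□□
□□□■■□□□
□□□□□□□□
□□□□□□□□
gen 6: □□□□□□□□
□□□□□□□□
□□□□■>□□
□□□■□□□□
□□□■■□□□
□□□□□□□□
□□□□□□□□
gen 7: □□□□□□□□
□□□□□□□□
□□□□■■□□
□□□■□v□□
□□□■■□□□
□□□□□□□□
□□□□□□□□
gen 8: □□□□□□□□
□□□□□□□□
□□□□■■□□
□□□■<■□□
□□□■■□□□
□□□□□□□□
□□□□□□□□
gen 9: □□□□□□□□
□□□□□□□□
□□□□^■□□
□□□■■■□□
□□□■■□□□
□□□□□□□□
□□□□□□□□
gen 10: □□□□□□□□
□□□□□□□□
□□□<□■□□
□□□■■■□□
□□□■■□□□
□□□□□□□□
□□□□□□□□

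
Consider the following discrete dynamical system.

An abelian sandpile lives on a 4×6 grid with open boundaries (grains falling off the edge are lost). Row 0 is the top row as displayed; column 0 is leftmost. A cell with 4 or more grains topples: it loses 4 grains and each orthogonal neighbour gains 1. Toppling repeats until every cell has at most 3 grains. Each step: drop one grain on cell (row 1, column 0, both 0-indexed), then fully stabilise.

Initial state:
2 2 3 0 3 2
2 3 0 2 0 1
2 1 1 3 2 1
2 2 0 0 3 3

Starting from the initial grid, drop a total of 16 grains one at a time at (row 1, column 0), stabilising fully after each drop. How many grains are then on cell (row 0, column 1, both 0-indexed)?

t=0: 2 2 3 0 3 2
2 3 0 2 0 1
2 1 1 3 2 1
2 2 0 0 3 3
t=1: 2 2 3 0 3 2
3 3 0 2 0 1
2 1 1 3 2 1
2 2 0 0 3 3
t=2: 3 3 3 0 3 2
1 0 1 2 0 1
3 2 1 3 2 1
2 2 0 0 3 3
t=3: 3 3 3 0 3 2
2 0 1 2 0 1
3 2 1 3 2 1
2 2 0 0 3 3
t=4: 3 3 3 0 3 2
3 0 1 2 0 1
3 2 1 3 2 1
2 2 0 0 3 3
t=5: 1 1 0 1 3 2
2 2 2 2 0 1
0 3 1 3 2 1
3 2 0 0 3 3
t=6: 1 1 0 1 3 2
3 2 2 2 0 1
0 3 1 3 2 1
3 2 0 0 3 3
t=7: 2 1 0 1 3 2
0 3 2 2 0 1
1 3 1 3 2 1
3 2 0 0 3 3
t=8: 2 1 0 1 3 2
1 3 2 2 0 1
1 3 1 3 2 1
3 2 0 0 3 3
t=9: 2 1 0 1 3 2
2 3 2 2 0 1
1 3 1 3 2 1
3 2 0 0 3 3
t=10: 2 1 0 1 3 2
3 3 2 2 0 1
1 3 1 3 2 1
3 2 0 0 3 3
t=11: 3 2 0 1 3 2
1 1 3 2 0 1
3 0 2 3 2 1
3 3 0 0 3 3
t=12: 3 2 0 1 3 2
2 1 3 2 0 1
3 0 2 3 2 1
3 3 0 0 3 3
t=13: 3 2 0 1 3 2
3 1 3 2 0 1
3 0 2 3 2 1
3 3 0 0 3 3
t=14: 0 3 0 1 3 2
2 2 3 2 0 1
1 2 2 3 2 1
1 0 1 0 3 3
t=15: 0 3 0 1 3 2
3 2 3 2 0 1
1 2 2 3 2 1
1 0 1 0 3 3
t=16: 1 3 0 1 3 2
0 3 3 2 0 1
2 2 2 3 2 1
1 0 1 0 3 3

3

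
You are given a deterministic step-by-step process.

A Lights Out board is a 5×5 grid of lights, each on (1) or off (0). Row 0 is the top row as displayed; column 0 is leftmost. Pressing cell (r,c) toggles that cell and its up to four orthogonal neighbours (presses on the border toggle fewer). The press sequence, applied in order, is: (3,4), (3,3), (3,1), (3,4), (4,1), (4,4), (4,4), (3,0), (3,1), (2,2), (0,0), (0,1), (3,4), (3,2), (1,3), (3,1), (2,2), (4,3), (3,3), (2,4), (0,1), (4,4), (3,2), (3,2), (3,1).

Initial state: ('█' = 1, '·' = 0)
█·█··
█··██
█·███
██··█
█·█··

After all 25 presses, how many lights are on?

12

step 0: █·█··
█··██
█·███
██··█
█·█··
step 1: █·█··
█··██
█·██·
██·█·
█·█·█
step 2: █·█··
█··██
█·█··
███·█
█·███
step 3: █·█··
█··██
███··
····█
█████
step 4: █·█··
█··██
███·█
···█·
████·
step 5: █·█··
█··██
███·█
·█·█·
···█·
step 6: █·█··
█··██
███·█
·█·██
····█
step 7: █·█··
█··██
███·█
·█·█·
···█·
step 8: █·█··
█··██
·██·█
█··█·
█··█·
step 9: █·█··
█··██
··█·█
·███·
██·█·
step 10: █·█··
█·███
·█·██
·█·█·
██·█·
step 11: ·██··
··███
·█·██
·█·█·
██·█·
step 12: █····
·████
·█·██
·█·█·
██·█·
step 13: █····
·████
·█·█·
·█··█
██·██
step 14: █····
·████
·███·
··███
█████
step 15: █··█·
·█···
·██··
··███
█████
step 16: █··█·
·█···
··█··
██·██
█·███
step 17: █··█·
·██··
·█·█·
█████
█·███
step 18: █··█·
·██··
·█·█·
███·█
█····
step 19: █··█·
·██··
·█···
██·█·
█··█·
step 20: █··█·
·██·█
·█·██
██·██
█··█·
step 21: ·███·
··█·█
·█·██
██·██
█··█·
step 22: ·███·
··█·█
·█·██
██·█·
█···█
step 23: ·███·
··█·█
·████
█·█··
█·█·█
step 24: ·███·
··█·█
·█·██
██·█·
█···█
step 25: ·███·
··█·█
···██
··██·
██··█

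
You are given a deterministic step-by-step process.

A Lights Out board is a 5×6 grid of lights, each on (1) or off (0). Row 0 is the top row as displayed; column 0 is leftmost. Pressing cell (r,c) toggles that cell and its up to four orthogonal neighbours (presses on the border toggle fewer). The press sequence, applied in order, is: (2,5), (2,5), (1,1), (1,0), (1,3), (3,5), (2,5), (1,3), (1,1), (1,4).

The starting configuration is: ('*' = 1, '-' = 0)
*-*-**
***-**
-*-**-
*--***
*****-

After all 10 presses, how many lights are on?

18

0) *-*-**
***-**
-*-**-
*--***
*****-
1) *-*-**
***-*-
-*-*-*
*--**-
*****-
2) *-*-**
***-**
-*-**-
*--***
*****-
3) ***-**
----**
---**-
*--***
*****-
4) -**-**
**--**
*--**-
*--***
*****-
5) -*****
****-*
*---*-
*--***
*****-
6) -*****
****-*
*---**
*--*--
******
7) -*****
****--
*-----
*--*-*
******
8) -**-**
**--*-
*--*--
*--*-*
******
9) --*-**
--*-*-
**-*--
*--*-*
******
10) --*--*
--**-*
**-**-
*--*-*
******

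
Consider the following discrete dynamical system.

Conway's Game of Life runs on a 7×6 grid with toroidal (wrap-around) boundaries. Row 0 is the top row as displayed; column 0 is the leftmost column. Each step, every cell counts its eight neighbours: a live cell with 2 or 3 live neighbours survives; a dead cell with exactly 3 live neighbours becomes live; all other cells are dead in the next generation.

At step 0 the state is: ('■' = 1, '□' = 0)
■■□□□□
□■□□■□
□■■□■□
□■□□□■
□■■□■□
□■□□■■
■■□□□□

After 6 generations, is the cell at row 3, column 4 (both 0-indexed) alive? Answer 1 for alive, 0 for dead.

0

step 0: ■■□□□□
□■□□■□
□■■□■□
□■□□□■
□■■□■□
□■□□■■
■■□□□□
step 1: □□■□□■
□□□■□■
□■■■■■
□□□□■■
□■■■■□
□□□■■■
□□■□□□
step 2: □□■■■□
□■□□□■
□□■□□□
□□□□□□
■□■□□□
□■□□□■
□□■□□■
step 3: ■■■■■■
□■□□■□
□□□□□□
□■□□□□
■■□□□□
□■■□□■
■■■□□■
step 4: □□□□□□
□■□□■□
□□□□□□
■■□□□□
□□□□□□
□□□□□■
□□□□□□
step 5: □□□□□□
□□□□□□
■■□□□□
□□□□□□
■□□□□□
□□□□□□
□□□□□□
step 6: □□□□□□
□□□□□□
□□□□□□
■■□□□□
□□□□□□
□□□□□□
□□□□□□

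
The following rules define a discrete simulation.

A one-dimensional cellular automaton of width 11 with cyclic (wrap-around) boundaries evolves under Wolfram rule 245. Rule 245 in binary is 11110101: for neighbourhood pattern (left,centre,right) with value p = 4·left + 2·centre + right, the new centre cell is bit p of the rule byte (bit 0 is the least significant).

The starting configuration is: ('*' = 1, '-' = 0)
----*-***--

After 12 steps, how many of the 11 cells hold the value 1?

step 0: ----*-***--
step 1: ***-**-****
step 2: ****-**-***
step 3: *****-**-**
step 4: ******-**-*
step 5: *******-**-
step 6: -*******-**
step 7: *-*******-*
step 8: **-*******-
step 9: -**-*******
step 10: *-**-******
step 11: **-**-*****
step 12: ***-**-****

9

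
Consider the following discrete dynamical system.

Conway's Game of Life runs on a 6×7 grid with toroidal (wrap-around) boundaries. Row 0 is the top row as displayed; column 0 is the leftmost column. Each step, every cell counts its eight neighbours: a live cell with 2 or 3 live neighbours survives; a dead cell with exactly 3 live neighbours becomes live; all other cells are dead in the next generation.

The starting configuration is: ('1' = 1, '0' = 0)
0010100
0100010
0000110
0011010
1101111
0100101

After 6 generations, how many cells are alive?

14

k=0  0010100
0100010
0000110
0011010
1101111
0100101
k=1  1111100
0001010
0011011
1110000
0100000
0100001
k=2  1101111
1000010
1001011
1001001
0000000
0001000
k=3  1111010
0011000
0100010
1000110
0000000
1011011
k=4  1000010
1001001
0111011
0000111
1101000
1001010
k=5  1100010
0001000
0111000
0000000
1111000
1010000
k=6  1110001
1001100
0011000
1000000
1011000
0001000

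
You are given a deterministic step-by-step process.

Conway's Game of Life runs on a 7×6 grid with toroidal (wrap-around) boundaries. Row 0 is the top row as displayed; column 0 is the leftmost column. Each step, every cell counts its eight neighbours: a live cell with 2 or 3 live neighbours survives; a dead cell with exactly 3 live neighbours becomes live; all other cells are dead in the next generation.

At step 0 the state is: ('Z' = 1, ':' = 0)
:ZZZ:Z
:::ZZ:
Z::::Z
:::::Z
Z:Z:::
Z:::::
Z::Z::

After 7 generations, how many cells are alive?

11

step 0: :ZZZ:Z
:::ZZ:
Z::::Z
:::::Z
Z:Z:::
Z:::::
Z::Z::
step 1: ZZ:::Z
:Z:Z::
Z::::Z
:Z:::Z
ZZ:::Z
Z::::Z
Z::ZZZ
step 2: :Z:Z::
:ZZ:Z:
:ZZ:ZZ
:Z::Z:
:Z::Z:
::::::
::::::
step 3: :Z:Z::
::::ZZ
::::ZZ
:Z::Z:
::::::
::::::
::::::
step 4: ::::Z:
Z::Z:Z
Z::Z::
::::ZZ
::::::
::::::
::::::
step 5: ::::ZZ
Z::Z:Z
Z::Z::
::::ZZ
::::::
::::::
::::::
step 6: Z:::ZZ
Z::Z::
Z::Z::
::::ZZ
::::::
::::::
::::::
step 7: Z:::ZZ
ZZ:Z::
Z::Z::
::::ZZ
::::::
::::::
:::::Z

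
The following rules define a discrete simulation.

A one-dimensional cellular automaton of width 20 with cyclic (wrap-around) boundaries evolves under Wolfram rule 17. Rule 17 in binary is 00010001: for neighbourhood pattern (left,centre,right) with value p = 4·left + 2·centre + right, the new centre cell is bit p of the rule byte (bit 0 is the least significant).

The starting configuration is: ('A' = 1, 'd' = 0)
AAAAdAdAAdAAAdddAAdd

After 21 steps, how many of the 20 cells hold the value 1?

3

step 0: AAAAdAdAAdAAAdddAAdd
step 1: dddddddddddddAAdddAd
step 2: AAAAAAAAAAAAdddAAddA
step 3: ddddddddddddAAdddAdd
step 4: AAAAAAAAAAAdddAAddAA
step 5: dddddddddddAAdddAddd
step 6: AAAAAAAAAAdddAAddAAA
step 7: ddddddddddAAdddAdddd
step 8: AAAAAAAAAdddAAddAAAA
step 9: dddddddddAAdddAddddd
step 10: AAAAAAAAdddAAddAAAAA
step 11: ddddddddAAdddAdddddd
step 12: AAAAAAAdddAAddAAAAAA
step 13: dddddddAAdddAddddddd
step 14: AAAAAAdddAAddAAAAAAA
step 15: ddddddAAdddAdddddddd
step 16: AAAAAdddAAddAAAAAAAA
step 17: dddddAAdddAddddddddd
step 18: AAAAdddAAddAAAAAAAAA
step 19: ddddAAdddAdddddddddd
step 20: AAAdddAAddAAAAAAAAAA
step 21: dddAAdddAddddddddddd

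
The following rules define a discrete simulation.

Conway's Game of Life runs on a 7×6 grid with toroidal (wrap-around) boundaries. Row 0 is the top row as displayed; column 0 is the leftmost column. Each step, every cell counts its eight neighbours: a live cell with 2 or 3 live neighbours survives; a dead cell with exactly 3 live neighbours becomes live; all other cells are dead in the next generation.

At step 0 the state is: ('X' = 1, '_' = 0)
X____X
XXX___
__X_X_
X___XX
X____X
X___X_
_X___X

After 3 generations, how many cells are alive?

2

gen 0: X____X
XXX___
__X_X_
X___XX
X____X
X___X_
_X___X
gen 1: __X__X
X_XX__
__X_X_
XX_XX_
_X____
_X__X_
_X__X_
gen 2: X_X_XX
__X_XX
X___X_
XX_XXX
_X_XXX
XXX___
XXXXXX
gen 3: ______
______
__X___
_X____
______
______
______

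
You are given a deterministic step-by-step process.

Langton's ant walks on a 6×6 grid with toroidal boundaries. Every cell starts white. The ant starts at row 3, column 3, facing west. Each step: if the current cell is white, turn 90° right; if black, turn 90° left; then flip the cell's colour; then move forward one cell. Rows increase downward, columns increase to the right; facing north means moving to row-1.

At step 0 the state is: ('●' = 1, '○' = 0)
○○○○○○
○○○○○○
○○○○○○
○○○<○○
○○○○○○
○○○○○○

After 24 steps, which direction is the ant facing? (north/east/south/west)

gen 0: ○○○○○○
○○○○○○
○○○○○○
○○○<○○
○○○○○○
○○○○○○
gen 1: ○○○○○○
○○○○○○
○○○^○○
○○○●○○
○○○○○○
○○○○○○
gen 2: ○○○○○○
○○○○○○
○○○●>○
○○○●○○
○○○○○○
○○○○○○
gen 3: ○○○○○○
○○○○○○
○○○●●○
○○○●v○
○○○○○○
○○○○○○
gen 4: ○○○○○○
○○○○○○
○○○●●○
○○○<●○
○○○○○○
○○○○○○
gen 5: ○○○○○○
○○○○○○
○○○●●○
○○○○●○
○○○v○○
○○○○○○
gen 6: ○○○○○○
○○○○○○
○○○●●○
○○○○●○
○○<●○○
○○○○○○
gen 7: ○○○○○○
○○○○○○
○○○●●○
○○^○●○
○○●●○○
○○○○○○
gen 8: ○○○○○○
○○○○○○
○○○●●○
○○●>●○
○○●●○○
○○○○○○
gen 9: ○○○○○○
○○○○○○
○○○●●○
○○●●●○
○○●v○○
○○○○○○
gen 10: ○○○○○○
○○○○○○
○○○●●○
○○●●●○
○○●○>○
○○○○○○
gen 11: ○○○○○○
○○○○○○
○○○●●○
○○●●●○
○○●○●○
○○○○v○
gen 12: ○○○○○○
○○○○○○
○○○●●○
○○●●●○
○○●○●○
○○○<●○
gen 13: ○○○○○○
○○○○○○
○○○●●○
○○●●●○
○○●^●○
○○○●●○
gen 14: ○○○○○○
○○○○○○
○○○●●○
○○●●●○
○○●●>○
○○○●●○
gen 15: ○○○○○○
○○○○○○
○○○●●○
○○●●^○
○○●●○○
○○○●●○
gen 16: ○○○○○○
○○○○○○
○○○●●○
○○●<○○
○○●●○○
○○○●●○
gen 17: ○○○○○○
○○○○○○
○○○●●○
○○●○○○
○○●v○○
○○○●●○
gen 18: ○○○○○○
○○○○○○
○○○●●○
○○●○○○
○○●○>○
○○○●●○
gen 19: ○○○○○○
○○○○○○
○○○●●○
○○●○○○
○○●○●○
○○○●v○
gen 20: ○○○○○○
○○○○○○
○○○●●○
○○●○○○
○○●○●○
○○○●○>
gen 21: ○○○○○v
○○○○○○
○○○●●○
○○●○○○
○○●○●○
○○○●○●
gen 22: ○○○○<●
○○○○○○
○○○●●○
○○●○○○
○○●○●○
○○○●○●
gen 23: ○○○○●●
○○○○○○
○○○●●○
○○●○○○
○○●○●○
○○○●^●
gen 24: ○○○○●●
○○○○○○
○○○●●○
○○●○○○
○○●○●○
○○○●●>

east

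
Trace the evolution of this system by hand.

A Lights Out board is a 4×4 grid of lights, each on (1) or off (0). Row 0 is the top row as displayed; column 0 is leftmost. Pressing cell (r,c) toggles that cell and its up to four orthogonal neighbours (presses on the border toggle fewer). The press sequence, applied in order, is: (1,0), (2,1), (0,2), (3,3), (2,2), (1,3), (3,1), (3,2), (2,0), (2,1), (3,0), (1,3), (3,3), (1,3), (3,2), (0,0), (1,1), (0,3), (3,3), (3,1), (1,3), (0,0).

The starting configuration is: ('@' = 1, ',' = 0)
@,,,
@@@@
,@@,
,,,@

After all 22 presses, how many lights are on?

[0] @,,,
@@@@
,@@,
,,,@
[1] ,,,,
,,@@
@@@,
,,,@
[2] ,,,,
,@@@
,,,,
,@,@
[3] ,@@@
,@,@
,,,,
,@,@
[4] ,@@@
,@,@
,,,@
,@@,
[5] ,@@@
,@@@
,@@,
,@,,
[6] ,@@,
,@,,
,@@@
,@,,
[7] ,@@,
,@,,
,,@@
@,@,
[8] ,@@,
,@,,
,,,@
@@,@
[9] ,@@,
@@,,
@@,@
,@,@
[10] ,@@,
@,,,
,,@@
,,,@
[11] ,@@,
@,,,
@,@@
@@,@
[12] ,@@@
@,@@
@,@,
@@,@
[13] ,@@@
@,@@
@,@@
@@@,
[14] ,@@,
@,,,
@,@,
@@@,
[15] ,@@,
@,,,
@,,,
@,,@
[16] @,@,
,,,,
@,,,
@,,@
[17] @@@,
@@@,
@@,,
@,,@
[18] @@,@
@@@@
@@,,
@,,@
[19] @@,@
@@@@
@@,@
@,@,
[20] @@,@
@@@@
@,,@
,@,,
[21] @@,,
@@,,
@,,,
,@,,
[22] ,,,,
,@,,
@,,,
,@,,

3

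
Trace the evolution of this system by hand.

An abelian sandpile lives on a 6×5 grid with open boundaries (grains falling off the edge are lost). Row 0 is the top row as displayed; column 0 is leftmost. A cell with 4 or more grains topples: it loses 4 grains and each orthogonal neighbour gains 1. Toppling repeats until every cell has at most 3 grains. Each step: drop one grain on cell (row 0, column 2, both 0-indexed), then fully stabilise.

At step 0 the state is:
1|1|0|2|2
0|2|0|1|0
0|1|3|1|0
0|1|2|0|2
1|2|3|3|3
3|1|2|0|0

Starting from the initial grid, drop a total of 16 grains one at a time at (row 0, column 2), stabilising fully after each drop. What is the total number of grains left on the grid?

47

t=0: 1|1|0|2|2
0|2|0|1|0
0|1|3|1|0
0|1|2|0|2
1|2|3|3|3
3|1|2|0|0
t=1: 1|1|1|2|2
0|2|0|1|0
0|1|3|1|0
0|1|2|0|2
1|2|3|3|3
3|1|2|0|0
t=2: 1|1|2|2|2
0|2|0|1|0
0|1|3|1|0
0|1|2|0|2
1|2|3|3|3
3|1|2|0|0
t=3: 1|1|3|2|2
0|2|0|1|0
0|1|3|1|0
0|1|2|0|2
1|2|3|3|3
3|1|2|0|0
t=4: 1|2|0|3|2
0|2|1|1|0
0|1|3|1|0
0|1|2|0|2
1|2|3|3|3
3|1|2|0|0
t=5: 1|2|1|3|2
0|2|1|1|0
0|1|3|1|0
0|1|2|0|2
1|2|3|3|3
3|1|2|0|0
t=6: 1|2|2|3|2
0|2|1|1|0
0|1|3|1|0
0|1|2|0|2
1|2|3|3|3
3|1|2|0|0
t=7: 1|2|3|3|2
0|2|1|1|0
0|1|3|1|0
0|1|2|0|2
1|2|3|3|3
3|1|2|0|0
t=8: 1|3|1|0|3
0|2|2|2|0
0|1|3|1|0
0|1|2|0|2
1|2|3|3|3
3|1|2|0|0
t=9: 1|3|2|0|3
0|2|2|2|0
0|1|3|1|0
0|1|2|0|2
1|2|3|3|3
3|1|2|0|0
t=10: 1|3|3|0|3
0|2|2|2|0
0|1|3|1|0
0|1|2|0|2
1|2|3|3|3
3|1|2|0|0
t=11: 2|0|1|1|3
0|3|3|2|0
0|1|3|1|0
0|1|2|0|2
1|2|3|3|3
3|1|2|0|0
t=12: 2|0|2|1|3
0|3|3|2|0
0|1|3|1|0
0|1|2|0|2
1|2|3|3|3
3|1|2|0|0
t=13: 2|0|3|1|3
0|3|3|2|0
0|1|3|1|0
0|1|2|0|2
1|2|3|3|3
3|1|2|0|0
t=14: 2|2|1|2|3
1|0|2|3|0
0|3|0|2|0
0|1|3|0|2
1|2|3|3|3
3|1|2|0|0
t=15: 2|2|2|2|3
1|0|2|3|0
0|3|0|2|0
0|1|3|0|2
1|2|3|3|3
3|1|2|0|0
t=16: 2|2|3|2|3
1|0|2|3|0
0|3|0|2|0
0|1|3|0|2
1|2|3|3|3
3|1|2|0|0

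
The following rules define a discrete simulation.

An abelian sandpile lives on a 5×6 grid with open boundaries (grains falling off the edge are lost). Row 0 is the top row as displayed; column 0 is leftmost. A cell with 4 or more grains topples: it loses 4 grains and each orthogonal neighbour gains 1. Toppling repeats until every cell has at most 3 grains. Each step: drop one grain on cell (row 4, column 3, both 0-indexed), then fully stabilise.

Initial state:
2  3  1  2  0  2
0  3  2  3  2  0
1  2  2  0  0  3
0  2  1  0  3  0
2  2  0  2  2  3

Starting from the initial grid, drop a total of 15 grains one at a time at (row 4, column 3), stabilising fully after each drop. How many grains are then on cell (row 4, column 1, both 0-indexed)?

3

step 0: 2  3  1  2  0  2
0  3  2  3  2  0
1  2  2  0  0  3
0  2  1  0  3  0
2  2  0  2  2  3
step 1: 2  3  1  2  0  2
0  3  2  3  2  0
1  2  2  0  0  3
0  2  1  0  3  0
2  2  0  3  2  3
step 2: 2  3  1  2  0  2
0  3  2  3  2  0
1  2  2  0  0  3
0  2  1  1  3  0
2  2  1  0  3  3
step 3: 2  3  1  2  0  2
0  3  2  3  2  0
1  2  2  0  0  3
0  2  1  1  3  0
2  2  1  1  3  3
step 4: 2  3  1  2  0  2
0  3  2  3  2  0
1  2  2  0  0  3
0  2  1  1  3  0
2  2  1  2  3  3
step 5: 2  3  1  2  0  2
0  3  2  3  2  0
1  2  2  0  0  3
0  2  1  1  3  0
2  2  1  3  3  3
step 6: 2  3  1  2  0  2
0  3  2  3  2  0
1  2  2  0  1  3
0  2  1  3  0  2
2  2  2  1  2  0
step 7: 2  3  1  2  0  2
0  3  2  3  2  0
1  2  2  0  1  3
0  2  1  3  0  2
2  2  2  2  2  0
step 8: 2  3  1  2  0  2
0  3  2  3  2  0
1  2  2  0  1  3
0  2  1  3  0  2
2  2  2  3  2  0
step 9: 2  3  1  2  0  2
0  3  2  3  2  0
1  2  2  1  1  3
0  2  2  0  1  2
2  2  3  1  3  0
step 10: 2  3  1  2  0  2
0  3  2  3  2  0
1  2  2  1  1  3
0  2  2  0  1  2
2  2  3  2  3  0
step 11: 2  3  1  2  0  2
0  3  2  3  2  0
1  2  2  1  1  3
0  2  2  0  1  2
2  2  3  3  3  0
step 12: 2  3  1  2  0  2
0  3  2  3  2  0
1  2  2  1  1  3
0  2  3  1  2  2
2  3  0  2  0  1
step 13: 2  3  1  2  0  2
0  3  2  3  2  0
1  2  2  1  1  3
0  2  3  1  2  2
2  3  0  3  0  1
step 14: 2  3  1  2  0  2
0  3  2  3  2  0
1  2  2  1  1  3
0  2  3  2  2  2
2  3  1  0  1  1
step 15: 2  3  1  2  0  2
0  3  2  3  2  0
1  2  2  1  1  3
0  2  3  2  2  2
2  3  1  1  1  1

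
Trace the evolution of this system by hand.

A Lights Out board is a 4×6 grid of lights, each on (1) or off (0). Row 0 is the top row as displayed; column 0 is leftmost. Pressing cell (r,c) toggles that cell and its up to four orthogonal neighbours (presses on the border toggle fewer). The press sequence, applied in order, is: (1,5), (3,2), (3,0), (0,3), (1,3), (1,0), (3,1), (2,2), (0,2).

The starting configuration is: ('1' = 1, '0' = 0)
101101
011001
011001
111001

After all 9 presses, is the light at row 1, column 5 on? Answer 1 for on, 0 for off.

[0] 101101
011001
011001
111001
[1] 101100
011010
011000
111001
[2] 101100
011010
010000
100101
[3] 101100
011010
110000
010101
[4] 100010
011110
110000
010101
[5] 100110
010000
110100
010101
[6] 000110
100000
010100
010101
[7] 000110
100000
000100
101101
[8] 000110
101000
011000
100101
[9] 011010
100000
011000
100101

0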